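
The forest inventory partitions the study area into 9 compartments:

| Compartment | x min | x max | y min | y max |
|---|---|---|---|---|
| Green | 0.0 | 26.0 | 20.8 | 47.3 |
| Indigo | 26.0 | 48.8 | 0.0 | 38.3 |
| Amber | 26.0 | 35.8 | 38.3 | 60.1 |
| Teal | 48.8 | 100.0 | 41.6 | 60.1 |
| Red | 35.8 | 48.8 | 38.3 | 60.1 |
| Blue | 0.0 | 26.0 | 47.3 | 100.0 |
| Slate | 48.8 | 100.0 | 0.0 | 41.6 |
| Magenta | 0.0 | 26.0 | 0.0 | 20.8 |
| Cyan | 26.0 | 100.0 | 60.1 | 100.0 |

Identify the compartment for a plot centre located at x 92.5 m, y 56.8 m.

Teal

The point has x = 92.5 and y = 56.8.
Only Teal satisfies 48.8 ≤ x ≤ 100.0 and 41.6 ≤ y ≤ 60.1.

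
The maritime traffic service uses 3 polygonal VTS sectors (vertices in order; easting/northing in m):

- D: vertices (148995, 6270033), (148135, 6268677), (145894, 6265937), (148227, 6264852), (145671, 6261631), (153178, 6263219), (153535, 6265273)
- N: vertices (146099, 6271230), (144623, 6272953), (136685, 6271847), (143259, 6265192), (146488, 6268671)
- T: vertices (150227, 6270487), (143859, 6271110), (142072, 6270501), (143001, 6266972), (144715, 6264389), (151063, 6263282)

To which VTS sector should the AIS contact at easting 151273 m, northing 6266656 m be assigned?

D

Cast a ray rightward from (151273, 6266656). For each polygon, the edges (by vertex number in listed order) whose endpoints lie on opposite sides of northing = 6266656, where each meets that height, and whether that is right or left of the point:
D: 2–3 at easting≈146482.1 (left), 7–1 at easting≈152215.9 (right) → 1 crossing.
N: 3–4 at easting≈141812.8 (left), 4–5 at easting≈144617.8 (left) → 0 crossings.
T: 4–5 at easting≈143210.7 (left), 6–1 at easting≈150671.5 (left) → 0 crossings.
Only D has an odd count, so the point is inside D.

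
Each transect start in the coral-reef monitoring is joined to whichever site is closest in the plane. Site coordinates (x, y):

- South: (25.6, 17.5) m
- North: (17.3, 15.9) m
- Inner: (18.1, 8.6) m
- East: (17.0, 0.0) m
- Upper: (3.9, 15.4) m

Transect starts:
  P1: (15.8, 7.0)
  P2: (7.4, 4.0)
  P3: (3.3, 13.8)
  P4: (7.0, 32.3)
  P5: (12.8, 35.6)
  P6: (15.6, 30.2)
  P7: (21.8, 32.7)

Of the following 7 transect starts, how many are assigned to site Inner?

P1 → Inner
P2 → East
P3 → Upper
P4 → Upper
P5 → North
P6 → North
P7 → South
1 of the 7 goes to Inner.

1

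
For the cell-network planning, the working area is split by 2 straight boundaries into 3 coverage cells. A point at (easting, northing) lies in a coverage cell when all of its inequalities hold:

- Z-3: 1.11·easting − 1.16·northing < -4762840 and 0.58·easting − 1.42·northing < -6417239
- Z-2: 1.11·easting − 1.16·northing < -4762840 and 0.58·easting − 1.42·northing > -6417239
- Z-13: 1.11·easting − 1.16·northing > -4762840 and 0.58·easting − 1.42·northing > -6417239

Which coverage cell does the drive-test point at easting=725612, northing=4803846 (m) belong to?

Z-2

1.11·725612 − 1.16·4803846 = -4767032.040, which is < -4762840
0.58·725612 − 1.42·4803846 = -6400606.360, which is > -6417239
This sign pattern matches Z-2.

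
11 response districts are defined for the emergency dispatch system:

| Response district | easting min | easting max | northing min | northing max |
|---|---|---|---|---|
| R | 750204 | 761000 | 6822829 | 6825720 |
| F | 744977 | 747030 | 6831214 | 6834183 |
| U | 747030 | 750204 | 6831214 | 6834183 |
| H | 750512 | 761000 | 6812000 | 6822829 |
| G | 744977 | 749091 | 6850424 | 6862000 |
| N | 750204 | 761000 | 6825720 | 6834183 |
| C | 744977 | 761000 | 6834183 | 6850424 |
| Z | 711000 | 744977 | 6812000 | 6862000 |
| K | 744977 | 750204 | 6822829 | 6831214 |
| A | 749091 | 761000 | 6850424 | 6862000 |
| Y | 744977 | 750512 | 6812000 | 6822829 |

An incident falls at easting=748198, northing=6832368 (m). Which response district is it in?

The point has easting = 748198 and northing = 6832368.
Only U satisfies 747030 ≤ easting ≤ 750204 and 6831214 ≤ northing ≤ 6834183.

U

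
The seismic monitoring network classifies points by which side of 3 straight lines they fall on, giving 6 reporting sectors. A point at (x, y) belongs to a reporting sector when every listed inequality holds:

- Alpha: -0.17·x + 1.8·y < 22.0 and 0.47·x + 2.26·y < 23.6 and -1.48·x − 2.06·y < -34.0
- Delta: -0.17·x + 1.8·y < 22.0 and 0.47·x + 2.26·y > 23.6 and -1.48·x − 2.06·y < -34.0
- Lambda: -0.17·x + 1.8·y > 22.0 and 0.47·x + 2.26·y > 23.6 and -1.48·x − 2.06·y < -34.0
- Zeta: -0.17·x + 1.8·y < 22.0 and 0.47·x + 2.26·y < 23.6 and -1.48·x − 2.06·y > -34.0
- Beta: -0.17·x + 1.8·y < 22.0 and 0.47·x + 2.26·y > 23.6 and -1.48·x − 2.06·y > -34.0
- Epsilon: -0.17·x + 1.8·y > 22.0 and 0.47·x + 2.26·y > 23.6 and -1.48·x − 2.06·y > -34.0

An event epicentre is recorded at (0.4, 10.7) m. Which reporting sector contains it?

-0.17·0.4 + 1.8·10.7 = 19.192, which is < 22.0
0.47·0.4 + 2.26·10.7 = 24.370, which is > 23.6
-1.48·0.4 − 2.06·10.7 = -22.634, which is > -34.0
This sign pattern matches Beta.

Beta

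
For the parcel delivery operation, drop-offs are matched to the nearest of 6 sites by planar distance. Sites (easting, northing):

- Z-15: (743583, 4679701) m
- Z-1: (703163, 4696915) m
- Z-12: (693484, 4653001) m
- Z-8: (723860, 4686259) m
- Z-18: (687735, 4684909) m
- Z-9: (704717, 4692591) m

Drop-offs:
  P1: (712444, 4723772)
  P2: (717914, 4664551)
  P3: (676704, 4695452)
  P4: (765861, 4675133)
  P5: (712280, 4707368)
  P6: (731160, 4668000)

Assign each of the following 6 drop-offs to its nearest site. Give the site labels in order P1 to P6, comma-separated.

P1 → Z-1 (d²=807435410.00)
P2 → Z-8 (d²=506592180.00)
P3 → Z-18 (d²=232837810.00)
P4 → Z-15 (d²=517175908.00)
P5 → Z-1 (d²=192384898.00)
P6 → Z-15 (d²=291244330.00)

Z-1, Z-8, Z-18, Z-15, Z-1, Z-15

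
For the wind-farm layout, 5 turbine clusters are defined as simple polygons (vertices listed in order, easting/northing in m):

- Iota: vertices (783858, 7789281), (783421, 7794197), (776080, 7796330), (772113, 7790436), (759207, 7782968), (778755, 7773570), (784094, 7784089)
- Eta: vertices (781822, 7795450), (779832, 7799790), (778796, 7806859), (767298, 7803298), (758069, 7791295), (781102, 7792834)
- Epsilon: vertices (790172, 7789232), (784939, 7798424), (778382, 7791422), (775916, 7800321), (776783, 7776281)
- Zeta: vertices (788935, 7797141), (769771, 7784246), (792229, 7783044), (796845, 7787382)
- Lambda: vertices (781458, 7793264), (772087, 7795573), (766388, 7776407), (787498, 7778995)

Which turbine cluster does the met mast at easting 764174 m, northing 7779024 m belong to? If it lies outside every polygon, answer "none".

none

Cast a ray rightward from (764174, 7779024). For each polygon, the edges (by vertex number in listed order) whose endpoints lie on opposite sides of northing = 7779024, where each meets that height, and whether that is right or left of the point:
Iota: 5–6 at easting≈767410.6 (right), 6–7 at easting≈781523.2 (right) → 2 crossings.
Eta: no edge straddles that height → 0 crossings.
Epsilon: 4–5 at easting≈776684.1 (right), 5–1 at easting≈779618.8 (right) → 2 crossings.
Zeta: no edge straddles that height → 0 crossings.
Lambda: 2–3 at easting≈767166.2 (right), 4–1 at easting≈787485.7 (right) → 2 crossings.
All counts are even, so the point lies outside every listed polygon.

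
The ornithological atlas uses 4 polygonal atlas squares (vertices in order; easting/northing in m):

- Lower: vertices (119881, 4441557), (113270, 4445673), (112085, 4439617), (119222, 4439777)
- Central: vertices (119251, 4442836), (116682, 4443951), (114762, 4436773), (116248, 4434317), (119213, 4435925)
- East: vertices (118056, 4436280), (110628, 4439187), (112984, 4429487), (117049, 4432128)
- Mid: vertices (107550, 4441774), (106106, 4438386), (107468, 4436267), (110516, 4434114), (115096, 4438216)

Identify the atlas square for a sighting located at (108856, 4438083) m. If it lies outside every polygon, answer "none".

Mid

Cast a ray rightward from (108856, 4438083). For each polygon, the edges (by vertex number in listed order) whose endpoints lie on opposite sides of northing = 4438083, where each meets that height, and whether that is right or left of the point:
Lower: no edge straddles that height → 0 crossings.
Central: 2–3 at easting≈115112.4 (right), 5–1 at easting≈119224.9 (right) → 2 crossings.
East: 1–2 at easting≈113449.0 (right), 2–3 at easting≈110896.1 (right) → 2 crossings.
Mid: 2–3 at easting≈106300.8 (left), 4–5 at easting≈114947.5 (right) → 1 crossing.
Only Mid has an odd count, so the point is inside Mid.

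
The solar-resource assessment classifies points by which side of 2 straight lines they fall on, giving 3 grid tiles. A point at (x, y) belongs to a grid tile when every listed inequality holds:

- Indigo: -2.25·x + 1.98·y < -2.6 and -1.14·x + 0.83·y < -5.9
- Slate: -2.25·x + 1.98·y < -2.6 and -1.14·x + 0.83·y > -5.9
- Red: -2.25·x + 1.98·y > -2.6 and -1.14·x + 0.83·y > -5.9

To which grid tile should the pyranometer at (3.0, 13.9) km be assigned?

-2.25·3.0 + 1.98·13.9 = 20.772, which is > -2.6
-1.14·3.0 + 0.83·13.9 = 8.117, which is > -5.9
This sign pattern matches Red.

Red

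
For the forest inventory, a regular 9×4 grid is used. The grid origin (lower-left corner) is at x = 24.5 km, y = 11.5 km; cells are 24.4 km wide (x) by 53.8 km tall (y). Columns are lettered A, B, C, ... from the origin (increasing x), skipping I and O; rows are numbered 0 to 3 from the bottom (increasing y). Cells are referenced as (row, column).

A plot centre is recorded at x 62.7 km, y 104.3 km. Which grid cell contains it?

Column index: ⌊(62.7 − 24.5) / 24.4⌋ = ⌊1.566⌋ = 1 → column B
Row offset from origin: ⌊(104.3 − 11.5) / 53.8⌋ = ⌊1.725⌋ = 1 → row 1

(1, B)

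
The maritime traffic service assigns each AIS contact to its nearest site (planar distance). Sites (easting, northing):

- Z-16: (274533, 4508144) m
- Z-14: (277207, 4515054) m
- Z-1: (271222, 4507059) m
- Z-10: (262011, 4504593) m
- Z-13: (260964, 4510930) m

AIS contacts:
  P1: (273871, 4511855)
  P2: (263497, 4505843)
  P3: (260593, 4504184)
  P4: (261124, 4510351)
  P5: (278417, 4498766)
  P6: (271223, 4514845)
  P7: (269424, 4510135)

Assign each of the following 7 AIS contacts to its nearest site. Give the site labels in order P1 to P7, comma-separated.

P1 → Z-16 (d²=14209765.00)
P2 → Z-10 (d²=3770696.00)
P3 → Z-10 (d²=2178005.00)
P4 → Z-13 (d²=360841.00)
P5 → Z-16 (d²=103032340.00)
P6 → Z-14 (d²=35851937.00)
P7 → Z-1 (d²=12694580.00)

Z-16, Z-10, Z-10, Z-13, Z-16, Z-14, Z-1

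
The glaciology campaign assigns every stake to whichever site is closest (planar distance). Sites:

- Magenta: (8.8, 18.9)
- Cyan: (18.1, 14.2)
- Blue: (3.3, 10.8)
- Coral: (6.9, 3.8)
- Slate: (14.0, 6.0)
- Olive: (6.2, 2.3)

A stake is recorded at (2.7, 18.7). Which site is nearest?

Magenta

Squared distances to each site:
Magenta: 37.250; Cyan: 257.410; Blue: 62.770; Coral: 239.650; Slate: 288.980; Olive: 281.210.
Minimum at Magenta.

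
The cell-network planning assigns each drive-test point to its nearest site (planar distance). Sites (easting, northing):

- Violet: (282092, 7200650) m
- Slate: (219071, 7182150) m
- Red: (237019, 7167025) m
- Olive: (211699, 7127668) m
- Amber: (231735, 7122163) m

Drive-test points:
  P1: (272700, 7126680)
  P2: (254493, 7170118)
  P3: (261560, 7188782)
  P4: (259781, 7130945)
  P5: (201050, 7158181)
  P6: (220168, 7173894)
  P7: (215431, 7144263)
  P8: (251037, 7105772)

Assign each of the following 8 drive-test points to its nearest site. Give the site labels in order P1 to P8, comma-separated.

Amber, Red, Violet, Amber, Slate, Slate, Olive, Amber

P1 → Amber (d²=1698534514.00)
P2 → Red (d²=314907325.00)
P3 → Violet (d²=562412448.00)
P4 → Amber (d²=863701640.00)
P5 → Slate (d²=899269402.00)
P6 → Slate (d²=69364945.00)
P7 → Olive (d²=289321849.00)
P8 → Amber (d²=641232085.00)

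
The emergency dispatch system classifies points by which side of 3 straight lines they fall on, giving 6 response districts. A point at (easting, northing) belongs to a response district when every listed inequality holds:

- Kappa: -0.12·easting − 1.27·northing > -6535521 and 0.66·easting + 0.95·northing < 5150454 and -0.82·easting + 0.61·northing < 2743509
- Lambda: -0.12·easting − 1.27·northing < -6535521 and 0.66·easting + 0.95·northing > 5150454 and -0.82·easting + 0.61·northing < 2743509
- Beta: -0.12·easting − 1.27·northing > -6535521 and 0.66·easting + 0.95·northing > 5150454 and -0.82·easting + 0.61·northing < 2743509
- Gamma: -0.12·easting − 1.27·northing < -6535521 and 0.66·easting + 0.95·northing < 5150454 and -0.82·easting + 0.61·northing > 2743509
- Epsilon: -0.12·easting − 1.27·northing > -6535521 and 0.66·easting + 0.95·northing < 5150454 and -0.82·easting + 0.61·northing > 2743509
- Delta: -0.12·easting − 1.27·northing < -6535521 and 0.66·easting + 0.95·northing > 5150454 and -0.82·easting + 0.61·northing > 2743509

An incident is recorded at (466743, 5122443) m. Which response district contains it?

-0.12·466743 − 1.27·5122443 = -6561511.770, which is < -6535521
0.66·466743 + 0.95·5122443 = 5174371.230, which is > 5150454
-0.82·466743 + 0.61·5122443 = 2741960.970, which is < 2743509
This sign pattern matches Lambda.

Lambda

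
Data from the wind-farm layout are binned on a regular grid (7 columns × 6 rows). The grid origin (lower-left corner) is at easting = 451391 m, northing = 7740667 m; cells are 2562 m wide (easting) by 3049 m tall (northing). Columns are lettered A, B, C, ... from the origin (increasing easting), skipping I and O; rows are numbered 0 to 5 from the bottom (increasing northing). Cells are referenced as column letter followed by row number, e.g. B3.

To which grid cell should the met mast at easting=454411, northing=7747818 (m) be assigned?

Column index: ⌊(454411 − 451391) / 2562⌋ = ⌊1.179⌋ = 1 → column B
Row offset from origin: ⌊(7747818 − 7740667) / 3049⌋ = ⌊2.345⌋ = 2 → row 2

B2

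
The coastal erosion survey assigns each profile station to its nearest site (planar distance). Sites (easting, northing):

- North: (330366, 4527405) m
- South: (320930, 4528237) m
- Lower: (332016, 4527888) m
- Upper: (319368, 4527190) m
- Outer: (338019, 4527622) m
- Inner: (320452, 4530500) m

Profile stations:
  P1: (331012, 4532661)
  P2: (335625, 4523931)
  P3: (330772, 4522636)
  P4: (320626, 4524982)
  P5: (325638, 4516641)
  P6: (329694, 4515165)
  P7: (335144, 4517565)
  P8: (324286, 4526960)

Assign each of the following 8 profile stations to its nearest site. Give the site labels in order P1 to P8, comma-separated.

P1 → Lower (d²=23789545.00)
P2 → Outer (d²=19354717.00)
P3 → North (d²=22908197.00)
P4 → Upper (d²=6457828.00)
P5 → North (d²=138217680.00)
P6 → North (d²=150269184.00)
P7 → Outer (d²=109408874.00)
P8 → South (d²=12893465.00)

Lower, Outer, North, Upper, North, North, Outer, South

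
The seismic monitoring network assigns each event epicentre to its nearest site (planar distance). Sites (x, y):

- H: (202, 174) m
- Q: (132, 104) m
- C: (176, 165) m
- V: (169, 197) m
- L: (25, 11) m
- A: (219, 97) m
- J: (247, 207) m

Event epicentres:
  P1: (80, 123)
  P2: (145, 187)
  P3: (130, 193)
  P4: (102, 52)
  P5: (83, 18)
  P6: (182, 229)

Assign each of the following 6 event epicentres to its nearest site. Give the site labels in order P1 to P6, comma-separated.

Q, V, V, Q, L, V

P1 → Q (d²=3065.00)
P2 → V (d²=676.00)
P3 → V (d²=1537.00)
P4 → Q (d²=3604.00)
P5 → L (d²=3413.00)
P6 → V (d²=1193.00)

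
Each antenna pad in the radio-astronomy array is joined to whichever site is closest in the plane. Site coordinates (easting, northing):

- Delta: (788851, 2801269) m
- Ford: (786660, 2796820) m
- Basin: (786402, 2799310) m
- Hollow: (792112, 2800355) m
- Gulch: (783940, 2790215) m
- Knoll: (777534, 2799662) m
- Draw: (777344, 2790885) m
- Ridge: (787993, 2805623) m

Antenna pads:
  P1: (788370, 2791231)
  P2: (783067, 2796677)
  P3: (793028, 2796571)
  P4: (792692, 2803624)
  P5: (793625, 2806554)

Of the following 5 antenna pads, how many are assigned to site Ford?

P1 → Gulch
P2 → Ford
P3 → Hollow
P4 → Hollow
P5 → Ridge
1 of the 5 goes to Ford.

1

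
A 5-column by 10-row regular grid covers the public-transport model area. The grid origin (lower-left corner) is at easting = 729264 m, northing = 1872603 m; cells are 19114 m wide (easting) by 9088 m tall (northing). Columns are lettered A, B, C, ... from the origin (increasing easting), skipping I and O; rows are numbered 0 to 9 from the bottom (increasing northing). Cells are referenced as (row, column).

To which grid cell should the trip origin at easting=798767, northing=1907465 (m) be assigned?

Column index: ⌊(798767 − 729264) / 19114⌋ = ⌊3.636⌋ = 3 → column D
Row offset from origin: ⌊(1907465 − 1872603) / 9088⌋ = ⌊3.836⌋ = 3 → row 3

(3, D)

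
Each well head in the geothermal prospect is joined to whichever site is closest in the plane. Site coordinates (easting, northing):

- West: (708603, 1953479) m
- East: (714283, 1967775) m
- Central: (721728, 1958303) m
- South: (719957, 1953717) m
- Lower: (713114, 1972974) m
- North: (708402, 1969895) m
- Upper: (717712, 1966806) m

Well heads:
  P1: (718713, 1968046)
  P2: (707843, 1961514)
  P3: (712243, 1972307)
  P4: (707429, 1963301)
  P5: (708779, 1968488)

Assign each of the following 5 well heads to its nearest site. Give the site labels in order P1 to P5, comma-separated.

Upper, West, Lower, North, North

P1 → Upper (d²=2539601.00)
P2 → West (d²=65138825.00)
P3 → Lower (d²=1203530.00)
P4 → North (d²=44427565.00)
P5 → North (d²=2121778.00)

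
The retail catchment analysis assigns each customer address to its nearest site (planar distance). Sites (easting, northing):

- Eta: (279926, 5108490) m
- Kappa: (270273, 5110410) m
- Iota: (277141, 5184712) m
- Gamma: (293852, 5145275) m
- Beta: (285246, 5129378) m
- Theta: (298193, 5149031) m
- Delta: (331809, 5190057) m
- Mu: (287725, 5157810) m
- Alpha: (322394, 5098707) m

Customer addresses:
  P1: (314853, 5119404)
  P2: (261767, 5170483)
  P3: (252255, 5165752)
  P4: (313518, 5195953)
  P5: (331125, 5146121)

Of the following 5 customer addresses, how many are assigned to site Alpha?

P1 → Alpha
P2 → Iota
P3 → Iota
P4 → Delta
P5 → Theta
1 of the 5 goes to Alpha.

1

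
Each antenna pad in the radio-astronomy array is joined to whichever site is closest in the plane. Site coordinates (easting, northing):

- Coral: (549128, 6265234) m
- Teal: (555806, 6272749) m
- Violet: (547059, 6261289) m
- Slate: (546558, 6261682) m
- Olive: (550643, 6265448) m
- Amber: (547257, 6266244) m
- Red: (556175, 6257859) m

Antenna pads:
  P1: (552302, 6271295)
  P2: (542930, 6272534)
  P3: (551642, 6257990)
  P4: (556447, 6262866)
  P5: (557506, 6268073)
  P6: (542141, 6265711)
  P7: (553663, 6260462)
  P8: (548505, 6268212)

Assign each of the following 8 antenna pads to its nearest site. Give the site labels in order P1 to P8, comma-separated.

Teal, Amber, Red, Red, Teal, Amber, Red, Amber

P1 → Teal (d²=14392132.00)
P2 → Amber (d²=58287029.00)
P3 → Red (d²=20565250.00)
P4 → Red (d²=25144033.00)
P5 → Teal (d²=24754976.00)
P6 → Amber (d²=26457545.00)
P7 → Red (d²=13085753.00)
P8 → Amber (d²=5430528.00)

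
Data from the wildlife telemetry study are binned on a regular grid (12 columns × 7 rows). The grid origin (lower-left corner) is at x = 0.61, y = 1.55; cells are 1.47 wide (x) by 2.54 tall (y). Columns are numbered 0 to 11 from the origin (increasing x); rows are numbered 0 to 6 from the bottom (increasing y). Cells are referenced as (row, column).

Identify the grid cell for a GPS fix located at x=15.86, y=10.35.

(3, 10)

Column index: ⌊(15.86 − 0.61) / 1.47⌋ = ⌊10.374⌋ = 10
Row offset from origin: ⌊(10.35 − 1.55) / 2.54⌋ = ⌊3.465⌋ = 3 → row 3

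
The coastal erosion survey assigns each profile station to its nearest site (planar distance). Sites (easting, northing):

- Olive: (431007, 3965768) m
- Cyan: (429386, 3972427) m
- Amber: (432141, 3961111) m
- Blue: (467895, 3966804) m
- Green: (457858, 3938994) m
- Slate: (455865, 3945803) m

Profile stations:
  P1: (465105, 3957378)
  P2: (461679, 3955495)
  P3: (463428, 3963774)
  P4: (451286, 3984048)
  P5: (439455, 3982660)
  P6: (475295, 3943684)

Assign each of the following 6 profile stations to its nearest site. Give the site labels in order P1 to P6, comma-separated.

P1 → Blue (d²=96633576.00)
P2 → Slate (d²=127737460.00)
P3 → Blue (d²=29134989.00)
P4 → Blue (d²=573214417.00)
P5 → Cyan (d²=206099050.00)
P6 → Green (d²=326045069.00)

Blue, Slate, Blue, Blue, Cyan, Green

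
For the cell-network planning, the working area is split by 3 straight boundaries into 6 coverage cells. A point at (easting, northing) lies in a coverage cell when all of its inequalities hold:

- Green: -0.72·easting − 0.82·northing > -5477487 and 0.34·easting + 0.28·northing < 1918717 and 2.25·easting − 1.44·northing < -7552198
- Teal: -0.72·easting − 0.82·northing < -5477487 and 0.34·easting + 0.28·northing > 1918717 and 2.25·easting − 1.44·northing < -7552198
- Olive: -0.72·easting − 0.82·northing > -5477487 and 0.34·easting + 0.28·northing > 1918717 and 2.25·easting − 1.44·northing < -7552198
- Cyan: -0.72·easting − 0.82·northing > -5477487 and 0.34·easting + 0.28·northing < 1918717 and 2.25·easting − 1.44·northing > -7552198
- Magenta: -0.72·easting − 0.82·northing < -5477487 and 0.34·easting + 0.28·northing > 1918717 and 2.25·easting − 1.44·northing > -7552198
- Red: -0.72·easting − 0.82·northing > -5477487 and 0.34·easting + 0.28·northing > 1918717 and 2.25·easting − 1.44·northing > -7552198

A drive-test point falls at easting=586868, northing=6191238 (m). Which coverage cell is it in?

Teal

-0.72·586868 − 0.82·6191238 = -5499360.120, which is < -5477487
0.34·586868 + 0.28·6191238 = 1933081.760, which is > 1918717
2.25·586868 − 1.44·6191238 = -7594929.720, which is < -7552198
This sign pattern matches Teal.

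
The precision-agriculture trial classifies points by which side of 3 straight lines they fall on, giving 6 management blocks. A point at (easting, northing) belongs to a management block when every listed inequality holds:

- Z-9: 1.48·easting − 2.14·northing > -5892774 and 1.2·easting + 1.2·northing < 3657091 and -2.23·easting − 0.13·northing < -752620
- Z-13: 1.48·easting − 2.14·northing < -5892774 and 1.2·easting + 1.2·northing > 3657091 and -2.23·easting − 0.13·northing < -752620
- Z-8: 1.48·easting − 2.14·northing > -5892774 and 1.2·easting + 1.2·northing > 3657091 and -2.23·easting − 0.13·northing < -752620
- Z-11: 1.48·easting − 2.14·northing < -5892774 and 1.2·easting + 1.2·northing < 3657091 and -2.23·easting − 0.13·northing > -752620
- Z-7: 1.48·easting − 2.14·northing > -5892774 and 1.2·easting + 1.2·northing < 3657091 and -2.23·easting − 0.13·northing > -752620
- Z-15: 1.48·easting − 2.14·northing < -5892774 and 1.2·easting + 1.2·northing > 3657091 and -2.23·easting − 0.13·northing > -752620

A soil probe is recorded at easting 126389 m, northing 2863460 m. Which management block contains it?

Z-11

1.48·126389 − 2.14·2863460 = -5940748.680, which is < -5892774
1.2·126389 + 1.2·2863460 = 3587818.800, which is < 3657091
-2.23·126389 − 0.13·2863460 = -654097.270, which is > -752620
This sign pattern matches Z-11.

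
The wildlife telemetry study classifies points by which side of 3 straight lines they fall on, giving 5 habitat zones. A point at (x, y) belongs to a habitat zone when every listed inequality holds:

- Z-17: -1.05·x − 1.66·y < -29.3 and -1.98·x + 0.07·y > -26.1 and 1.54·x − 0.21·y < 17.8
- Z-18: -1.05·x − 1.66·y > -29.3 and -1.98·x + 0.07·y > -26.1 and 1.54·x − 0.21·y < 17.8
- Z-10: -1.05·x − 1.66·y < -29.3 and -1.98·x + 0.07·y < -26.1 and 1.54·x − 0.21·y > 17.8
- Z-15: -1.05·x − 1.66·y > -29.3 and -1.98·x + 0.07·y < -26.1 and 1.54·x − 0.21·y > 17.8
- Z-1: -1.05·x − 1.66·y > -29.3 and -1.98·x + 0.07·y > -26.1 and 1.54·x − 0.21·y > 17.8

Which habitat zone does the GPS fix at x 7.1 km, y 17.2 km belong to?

Z-17

-1.05·7.1 − 1.66·17.2 = -36.007, which is < -29.3
-1.98·7.1 + 0.07·17.2 = -12.854, which is > -26.1
1.54·7.1 − 0.21·17.2 = 7.322, which is < 17.8
This sign pattern matches Z-17.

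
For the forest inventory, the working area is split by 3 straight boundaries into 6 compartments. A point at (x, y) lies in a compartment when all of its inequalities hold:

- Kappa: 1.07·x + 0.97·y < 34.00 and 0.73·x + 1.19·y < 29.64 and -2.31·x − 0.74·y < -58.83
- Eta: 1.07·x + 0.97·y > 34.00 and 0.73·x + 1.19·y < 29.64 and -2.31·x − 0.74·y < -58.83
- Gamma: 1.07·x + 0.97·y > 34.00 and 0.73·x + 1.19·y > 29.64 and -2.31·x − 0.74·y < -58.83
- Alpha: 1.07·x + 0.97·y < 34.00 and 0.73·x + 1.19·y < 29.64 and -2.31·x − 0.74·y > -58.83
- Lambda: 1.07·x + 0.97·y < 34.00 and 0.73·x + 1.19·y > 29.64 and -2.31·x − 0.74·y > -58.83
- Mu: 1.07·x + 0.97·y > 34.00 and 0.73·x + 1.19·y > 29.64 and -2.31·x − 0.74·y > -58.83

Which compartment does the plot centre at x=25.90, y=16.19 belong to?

Gamma

1.07·25.90 + 0.97·16.19 = 43.417, which is > 34.00
0.73·25.90 + 1.19·16.19 = 38.173, which is > 29.64
-2.31·25.90 − 0.74·16.19 = -71.810, which is < -58.83
This sign pattern matches Gamma.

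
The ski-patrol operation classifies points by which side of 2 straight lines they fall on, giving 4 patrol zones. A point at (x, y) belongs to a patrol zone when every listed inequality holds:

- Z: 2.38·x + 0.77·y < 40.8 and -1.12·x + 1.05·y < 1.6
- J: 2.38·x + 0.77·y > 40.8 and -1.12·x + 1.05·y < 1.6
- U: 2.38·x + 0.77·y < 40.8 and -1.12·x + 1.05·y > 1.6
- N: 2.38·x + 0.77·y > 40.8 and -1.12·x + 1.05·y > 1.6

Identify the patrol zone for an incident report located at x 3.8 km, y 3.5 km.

Z

2.38·3.8 + 0.77·3.5 = 11.739, which is < 40.8
-1.12·3.8 + 1.05·3.5 = -0.581, which is < 1.6
This sign pattern matches Z.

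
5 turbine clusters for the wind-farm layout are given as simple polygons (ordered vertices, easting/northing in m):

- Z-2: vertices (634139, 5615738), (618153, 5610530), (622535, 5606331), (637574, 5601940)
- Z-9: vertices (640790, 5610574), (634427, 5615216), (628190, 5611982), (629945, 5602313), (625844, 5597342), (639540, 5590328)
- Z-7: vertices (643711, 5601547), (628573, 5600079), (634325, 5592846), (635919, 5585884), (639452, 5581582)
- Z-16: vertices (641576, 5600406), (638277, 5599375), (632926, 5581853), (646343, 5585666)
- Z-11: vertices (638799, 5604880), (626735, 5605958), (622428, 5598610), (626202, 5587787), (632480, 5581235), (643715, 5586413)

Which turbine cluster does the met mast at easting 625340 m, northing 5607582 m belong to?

Cast a ray rightward from (625340, 5607582). For each polygon, the edges (by vertex number in listed order) whose endpoints lie on opposite sides of northing = 5607582, where each meets that height, and whether that is right or left of the point:
Z-2: 2–3 at easting≈621229.5 (left), 4–1 at easting≈636169.4 (right) → 1 crossing.
Z-9: 3–4 at easting≈628988.6 (right), 6–1 at easting≈640605.3 (right) → 2 crossings.
Z-7: no edge straddles that height → 0 crossings.
Z-16: no edge straddles that height → 0 crossings.
Z-11: no edge straddles that height → 0 crossings.
Only Z-2 has an odd count, so the point is inside Z-2.

Z-2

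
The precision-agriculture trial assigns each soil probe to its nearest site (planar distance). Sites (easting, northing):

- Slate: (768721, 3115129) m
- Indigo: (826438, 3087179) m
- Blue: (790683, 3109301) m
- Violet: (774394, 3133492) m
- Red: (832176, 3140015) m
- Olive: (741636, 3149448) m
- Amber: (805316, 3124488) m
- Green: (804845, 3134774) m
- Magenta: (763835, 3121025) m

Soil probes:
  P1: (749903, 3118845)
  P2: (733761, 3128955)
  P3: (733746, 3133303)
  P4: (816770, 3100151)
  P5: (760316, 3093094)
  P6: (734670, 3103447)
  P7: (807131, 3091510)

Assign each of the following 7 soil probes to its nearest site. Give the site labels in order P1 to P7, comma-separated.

Magenta, Olive, Olive, Indigo, Slate, Magenta, Indigo

P1 → Magenta (d²=198853024.00)
P2 → Olive (d²=481978674.00)
P3 → Olive (d²=322913125.00)
P4 → Indigo (d²=261743008.00)
P5 → Slate (d²=556185250.00)
P6 → Magenta (d²=1159583309.00)
P7 → Indigo (d²=391517810.00)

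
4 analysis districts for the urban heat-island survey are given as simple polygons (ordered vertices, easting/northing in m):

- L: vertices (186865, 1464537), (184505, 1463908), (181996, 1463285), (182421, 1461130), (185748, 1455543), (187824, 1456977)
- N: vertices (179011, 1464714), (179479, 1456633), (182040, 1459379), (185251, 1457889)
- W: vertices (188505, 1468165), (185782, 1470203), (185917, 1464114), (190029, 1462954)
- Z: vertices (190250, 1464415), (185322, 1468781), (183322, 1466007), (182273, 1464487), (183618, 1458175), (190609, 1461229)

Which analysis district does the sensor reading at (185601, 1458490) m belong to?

Cast a ray rightward from (185601, 1458490). For each polygon, the edges (by vertex number in listed order) whose endpoints lie on opposite sides of northing = 1458490, where each meets that height, and whether that is right or left of the point:
L: 4–5 at easting≈183993.1 (left), 6–1 at easting≈187632.1 (right) → 1 crossing.
N: 1–2 at easting≈179371.5 (left), 2–3 at easting≈181210.9 (left), 3–4 at easting≈183955.8 (left), 4–1 at easting≈184701.5 (left) → 0 crossings.
W: no edge straddles that height → 0 crossings.
Z: 4–5 at easting≈183550.9 (left), 5–6 at easting≈184339.1 (left) → 0 crossings.
Only L has an odd count, so the point is inside L.

L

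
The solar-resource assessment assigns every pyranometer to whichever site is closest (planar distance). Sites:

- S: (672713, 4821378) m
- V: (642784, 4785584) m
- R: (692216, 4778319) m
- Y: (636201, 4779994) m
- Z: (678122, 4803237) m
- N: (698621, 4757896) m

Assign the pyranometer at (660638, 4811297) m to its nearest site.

Squared distances to each site:
S: 247432186.000; V: 979923685.000; R: 2084718568.000; Y: 1577044778.000; Z: 370653856.000; N: 4294375090.000.
Minimum at S.

S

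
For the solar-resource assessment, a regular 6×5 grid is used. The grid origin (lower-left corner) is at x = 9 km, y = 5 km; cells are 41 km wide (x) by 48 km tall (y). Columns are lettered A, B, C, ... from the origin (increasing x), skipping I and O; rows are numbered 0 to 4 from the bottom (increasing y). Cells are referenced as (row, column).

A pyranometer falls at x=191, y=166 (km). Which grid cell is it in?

Column index: ⌊(191 − 9) / 41⌋ = ⌊4.439⌋ = 4 → column E
Row offset from origin: ⌊(166 − 5) / 48⌋ = ⌊3.354⌋ = 3 → row 3

(3, E)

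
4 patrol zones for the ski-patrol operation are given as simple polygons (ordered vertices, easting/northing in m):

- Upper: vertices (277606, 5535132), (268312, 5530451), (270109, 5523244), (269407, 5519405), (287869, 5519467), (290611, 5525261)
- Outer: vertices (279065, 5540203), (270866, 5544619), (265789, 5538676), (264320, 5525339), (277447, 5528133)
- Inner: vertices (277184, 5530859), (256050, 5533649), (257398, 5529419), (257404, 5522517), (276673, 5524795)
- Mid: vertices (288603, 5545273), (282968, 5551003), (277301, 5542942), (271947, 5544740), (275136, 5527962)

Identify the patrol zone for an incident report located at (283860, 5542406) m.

Cast a ray rightward from (283860, 5542406). For each polygon, the edges (by vertex number in listed order) whose endpoints lie on opposite sides of northing = 5542406, where each meets that height, and whether that is right or left of the point:
Upper: no edge straddles that height → 0 crossings.
Outer: 1–2 at easting≈274974.8 (left), 2–3 at easting≈268975.5 (left) → 0 crossings.
Inner: no edge straddles that height → 0 crossings.
Mid: 4–5 at easting≈272390.6 (left), 5–1 at easting≈286372.6 (right) → 1 crossing.
Only Mid has an odd count, so the point is inside Mid.

Mid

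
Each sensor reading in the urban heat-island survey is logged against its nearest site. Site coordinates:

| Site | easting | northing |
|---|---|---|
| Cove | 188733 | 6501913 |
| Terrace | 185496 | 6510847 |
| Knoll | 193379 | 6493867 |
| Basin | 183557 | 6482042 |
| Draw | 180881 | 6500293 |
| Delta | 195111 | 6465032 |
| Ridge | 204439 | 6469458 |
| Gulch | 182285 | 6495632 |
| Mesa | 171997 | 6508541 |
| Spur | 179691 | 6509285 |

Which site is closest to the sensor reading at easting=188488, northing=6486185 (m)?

Basin

Squared distances to each site:
Cove: 247430009.000; Terrace: 617166308.000; Knoll: 82935005.000; Basin: 41479210.000; Draw: 256902113.000; Delta: 491313538.000; Ridge: 534226930.000; Gulch: 127723018.000; Mesa: 771743817.000; Spur: 610997209.000.
Minimum at Basin.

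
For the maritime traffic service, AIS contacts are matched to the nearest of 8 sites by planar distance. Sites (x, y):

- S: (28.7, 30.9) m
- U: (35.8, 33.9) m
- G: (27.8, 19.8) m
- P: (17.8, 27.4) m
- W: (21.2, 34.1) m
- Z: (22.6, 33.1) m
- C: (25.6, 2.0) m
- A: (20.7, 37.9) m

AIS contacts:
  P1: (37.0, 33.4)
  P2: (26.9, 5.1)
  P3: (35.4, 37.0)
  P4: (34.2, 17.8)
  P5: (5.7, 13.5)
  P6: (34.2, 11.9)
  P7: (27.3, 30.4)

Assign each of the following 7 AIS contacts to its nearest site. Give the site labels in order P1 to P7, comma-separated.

U, C, U, G, P, G, S

P1 → U (d²=1.69)
P2 → C (d²=11.30)
P3 → U (d²=9.77)
P4 → G (d²=44.96)
P5 → P (d²=339.62)
P6 → G (d²=103.37)
P7 → S (d²=2.21)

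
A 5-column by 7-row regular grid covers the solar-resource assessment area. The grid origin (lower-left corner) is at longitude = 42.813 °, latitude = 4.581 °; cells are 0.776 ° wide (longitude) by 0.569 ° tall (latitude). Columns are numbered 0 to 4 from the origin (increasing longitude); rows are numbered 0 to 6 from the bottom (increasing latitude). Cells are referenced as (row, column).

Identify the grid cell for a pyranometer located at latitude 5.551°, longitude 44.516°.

(1, 2)

Column index: ⌊(44.516 − 42.813) / 0.776⌋ = ⌊2.195⌋ = 2
Row offset from origin: ⌊(5.551 − 4.581) / 0.569⌋ = ⌊1.705⌋ = 1 → row 1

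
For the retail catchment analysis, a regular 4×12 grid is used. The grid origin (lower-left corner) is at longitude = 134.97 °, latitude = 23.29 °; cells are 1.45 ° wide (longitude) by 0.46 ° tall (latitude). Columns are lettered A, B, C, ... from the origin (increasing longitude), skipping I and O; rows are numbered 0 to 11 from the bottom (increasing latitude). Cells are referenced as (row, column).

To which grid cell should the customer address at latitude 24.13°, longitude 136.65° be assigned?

(1, B)

Column index: ⌊(136.65 − 134.97) / 1.45⌋ = ⌊1.159⌋ = 1 → column B
Row offset from origin: ⌊(24.13 − 23.29) / 0.46⌋ = ⌊1.826⌋ = 1 → row 1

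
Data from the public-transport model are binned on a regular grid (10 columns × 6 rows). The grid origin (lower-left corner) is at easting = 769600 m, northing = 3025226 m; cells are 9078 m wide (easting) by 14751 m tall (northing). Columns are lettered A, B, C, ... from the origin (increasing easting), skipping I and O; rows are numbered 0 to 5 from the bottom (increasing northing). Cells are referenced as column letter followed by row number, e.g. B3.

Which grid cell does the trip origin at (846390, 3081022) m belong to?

Column index: ⌊(846390 − 769600) / 9078⌋ = ⌊8.459⌋ = 8 → column J
Row offset from origin: ⌊(3081022 − 3025226) / 14751⌋ = ⌊3.783⌋ = 3 → row 3

J3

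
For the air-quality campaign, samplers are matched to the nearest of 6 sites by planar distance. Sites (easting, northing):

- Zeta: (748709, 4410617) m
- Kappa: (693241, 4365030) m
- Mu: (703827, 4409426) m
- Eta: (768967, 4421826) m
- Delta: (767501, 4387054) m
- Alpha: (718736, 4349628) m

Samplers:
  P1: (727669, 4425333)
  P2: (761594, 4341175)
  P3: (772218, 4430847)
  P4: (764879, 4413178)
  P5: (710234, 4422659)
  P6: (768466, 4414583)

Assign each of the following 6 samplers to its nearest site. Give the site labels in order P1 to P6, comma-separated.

Zeta, Alpha, Eta, Eta, Mu, Eta

P1 → Zeta (d²=659242256.00)
P2 → Alpha (d²=1908261373.00)
P3 → Eta (d²=91947442.00)
P4 → Eta (d²=91499648.00)
P5 → Mu (d²=216161938.00)
P6 → Eta (d²=52712050.00)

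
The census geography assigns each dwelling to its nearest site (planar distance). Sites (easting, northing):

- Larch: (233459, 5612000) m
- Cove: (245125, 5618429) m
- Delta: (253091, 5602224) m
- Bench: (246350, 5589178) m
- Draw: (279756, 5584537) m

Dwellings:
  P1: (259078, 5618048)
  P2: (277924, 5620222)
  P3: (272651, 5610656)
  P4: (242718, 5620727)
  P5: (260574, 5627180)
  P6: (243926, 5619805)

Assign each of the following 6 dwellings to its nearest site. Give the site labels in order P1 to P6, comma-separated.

Cove, Delta, Delta, Cove, Cove, Cove

P1 → Cove (d²=194831370.00)
P2 → Delta (d²=940605893.00)
P3 → Delta (d²=453692224.00)
P4 → Cove (d²=11074453.00)
P5 → Cove (d²=315251602.00)
P6 → Cove (d²=3330977.00)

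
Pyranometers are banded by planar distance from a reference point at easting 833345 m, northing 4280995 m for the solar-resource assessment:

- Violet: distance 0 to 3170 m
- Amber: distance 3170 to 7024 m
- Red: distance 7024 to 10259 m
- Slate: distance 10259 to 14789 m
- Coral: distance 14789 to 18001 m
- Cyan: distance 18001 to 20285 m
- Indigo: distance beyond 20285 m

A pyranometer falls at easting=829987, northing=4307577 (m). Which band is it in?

Distance = √((829987−833345)² + (4307577−4280995)²) = √(11276164.000 + 706602724.000) = 26793.262 m.
20285 ≤ 26793.262 < ∞ → Indigo.

Indigo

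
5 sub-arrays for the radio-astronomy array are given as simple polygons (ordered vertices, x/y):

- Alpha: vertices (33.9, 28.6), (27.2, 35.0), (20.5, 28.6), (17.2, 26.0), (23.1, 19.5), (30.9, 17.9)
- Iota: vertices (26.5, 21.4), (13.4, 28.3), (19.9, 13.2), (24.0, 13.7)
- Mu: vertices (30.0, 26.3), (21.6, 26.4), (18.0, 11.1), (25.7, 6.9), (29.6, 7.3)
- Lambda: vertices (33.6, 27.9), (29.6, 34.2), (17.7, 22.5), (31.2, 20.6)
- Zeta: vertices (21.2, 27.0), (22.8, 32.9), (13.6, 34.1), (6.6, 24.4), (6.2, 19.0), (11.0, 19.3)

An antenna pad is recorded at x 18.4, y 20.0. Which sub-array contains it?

Iota

Cast a ray rightward from (18.4, 20.0). For each polygon, the edges (by vertex number in listed order) whose endpoints lie on opposite sides of y = 20.0, where each meets that height, and whether that is right or left of the point:
Alpha: 4–5 at x≈22.65 (right), 6–1 at x≈31.49 (right) → 2 crossings.
Iota: 2–3 at x≈16.97 (left), 4–1 at x≈26.05 (right) → 1 crossing.
Mu: 2–3 at x≈20.09 (right), 5–1 at x≈29.87 (right) → 2 crossings.
Lambda: no edge straddles that height → 0 crossings.
Zeta: 4–5 at x≈6.27 (left), 6–1 at x≈11.93 (left) → 0 crossings.
Only Iota has an odd count, so the point is inside Iota.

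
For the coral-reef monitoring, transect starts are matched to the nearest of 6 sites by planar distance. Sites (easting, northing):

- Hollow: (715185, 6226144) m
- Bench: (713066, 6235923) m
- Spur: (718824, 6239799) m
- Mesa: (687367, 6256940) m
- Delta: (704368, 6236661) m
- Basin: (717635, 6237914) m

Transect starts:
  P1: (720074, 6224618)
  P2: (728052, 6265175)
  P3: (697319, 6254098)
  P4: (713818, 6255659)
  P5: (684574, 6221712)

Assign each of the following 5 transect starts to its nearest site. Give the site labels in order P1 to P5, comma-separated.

P1 → Hollow (d²=26230997.00)
P2 → Spur (d²=729097360.00)
P3 → Mesa (d²=107119268.00)
P4 → Spur (d²=276599636.00)
P5 → Delta (d²=615275037.00)

Hollow, Spur, Mesa, Spur, Delta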